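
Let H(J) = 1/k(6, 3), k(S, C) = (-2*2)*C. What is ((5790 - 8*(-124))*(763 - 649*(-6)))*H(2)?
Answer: -15791887/6 ≈ -2.6320e+6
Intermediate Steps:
k(S, C) = -4*C
H(J) = -1/12 (H(J) = 1/(-4*3) = 1/(-12) = -1/12)
((5790 - 8*(-124))*(763 - 649*(-6)))*H(2) = ((5790 - 8*(-124))*(763 - 649*(-6)))*(-1/12) = ((5790 + 992)*(763 + 3894))*(-1/12) = (6782*4657)*(-1/12) = 31583774*(-1/12) = -15791887/6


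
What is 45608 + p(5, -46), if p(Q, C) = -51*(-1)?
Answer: 45659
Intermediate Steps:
p(Q, C) = 51
45608 + p(5, -46) = 45608 + 51 = 45659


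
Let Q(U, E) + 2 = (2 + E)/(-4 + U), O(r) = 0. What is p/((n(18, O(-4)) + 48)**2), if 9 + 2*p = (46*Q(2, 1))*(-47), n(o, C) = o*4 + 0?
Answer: 3779/14400 ≈ 0.26243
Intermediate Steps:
Q(U, E) = -2 + (2 + E)/(-4 + U)
n(o, C) = 4*o (n(o, C) = 4*o + 0 = 4*o)
p = 3779 (p = -9/2 + ((46*((10 + 1 - 2*2)/(-4 + 2)))*(-47))/2 = -9/2 + ((46*((10 + 1 - 4)/(-2)))*(-47))/2 = -9/2 + ((46*(-1/2*7))*(-47))/2 = -9/2 + ((46*(-7/2))*(-47))/2 = -9/2 + (-161*(-47))/2 = -9/2 + (1/2)*7567 = -9/2 + 7567/2 = 3779)
p/((n(18, O(-4)) + 48)**2) = 3779/((4*18 + 48)**2) = 3779/((72 + 48)**2) = 3779/(120**2) = 3779/14400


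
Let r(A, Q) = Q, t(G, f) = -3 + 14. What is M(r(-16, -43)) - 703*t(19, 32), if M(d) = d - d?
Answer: -7733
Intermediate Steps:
t(G, f) = 11
M(d) = 0
M(r(-16, -43)) - 703*t(19, 32) = 0 - 703*11 = 0 - 7733 = -7733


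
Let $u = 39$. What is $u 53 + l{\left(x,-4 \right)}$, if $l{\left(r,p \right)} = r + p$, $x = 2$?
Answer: $2065$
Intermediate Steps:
$l{\left(r,p \right)} = p + r$
$u 53 + l{\left(x,-4 \right)} = 39 \cdot 53 + \left(-4 + 2\right) = 2067 - 2 = 2065$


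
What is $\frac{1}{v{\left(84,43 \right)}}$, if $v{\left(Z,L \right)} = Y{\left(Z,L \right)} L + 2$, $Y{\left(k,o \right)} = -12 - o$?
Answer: $- \frac{1}{2363} \approx -0.00042319$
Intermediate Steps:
$v{\left(Z,L \right)} = 2 + L \left(-12 - L\right)$ ($v{\left(Z,L \right)} = \left(-12 - L\right) L + 2 = L \left(-12 - L\right) + 2 = 2 + L \left(-12 - L\right)$)
$\frac{1}{v{\left(84,43 \right)}} = \frac{1}{2 - 43 \left(12 + 43\right)} = \frac{1}{2 - 43 \cdot 55} = \frac{1}{2 - 2365} = \frac{1}{-2363} = - \frac{1}{2363}$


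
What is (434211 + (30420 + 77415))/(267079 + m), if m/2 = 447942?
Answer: 542046/1162963 ≈ 0.46609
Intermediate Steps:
m = 895884 (m = 2*447942 = 895884)
(434211 + (30420 + 77415))/(267079 + m) = (434211 + (30420 + 77415))/(267079 + 895884) = (434211 + 107835)/1162963 = 542046*(1/1162963) = 542046/1162963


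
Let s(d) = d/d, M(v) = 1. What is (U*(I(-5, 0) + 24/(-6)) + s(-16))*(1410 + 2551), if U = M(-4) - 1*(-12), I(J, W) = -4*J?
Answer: 827849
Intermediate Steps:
s(d) = 1
U = 13 (U = 1 - 1*(-12) = 1 + 12 = 13)
(U*(I(-5, 0) + 24/(-6)) + s(-16))*(1410 + 2551) = (13*(-4*(-5) + 24/(-6)) + 1)*(1410 + 2551) = (13*(20 + 24*(-⅙)) + 1)*3961 = (13*(20 - 4) + 1)*3961 = (13*16 + 1)*3961 = (208 + 1)*3961 = 209*3961 = 827849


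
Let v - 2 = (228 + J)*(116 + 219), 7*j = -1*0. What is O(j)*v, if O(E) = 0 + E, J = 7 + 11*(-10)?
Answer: 0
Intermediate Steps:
j = 0 (j = (-1*0)/7 = (⅐)*0 = 0)
J = -103 (J = 7 - 110 = -103)
O(E) = E
v = 41877 (v = 2 + (228 - 103)*(116 + 219) = 2 + 125*335 = 2 + 41875 = 41877)
O(j)*v = 0*41877 = 0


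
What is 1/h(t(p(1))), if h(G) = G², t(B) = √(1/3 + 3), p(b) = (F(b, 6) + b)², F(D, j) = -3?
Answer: 3/10 ≈ 0.30000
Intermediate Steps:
p(b) = (-3 + b)²
t(B) = √30/3 (t(B) = √(⅓ + 3) = √(10/3) = √30/3)
1/h(t(p(1))) = 1/((√30/3)²) = 1/(10/3) = 3/10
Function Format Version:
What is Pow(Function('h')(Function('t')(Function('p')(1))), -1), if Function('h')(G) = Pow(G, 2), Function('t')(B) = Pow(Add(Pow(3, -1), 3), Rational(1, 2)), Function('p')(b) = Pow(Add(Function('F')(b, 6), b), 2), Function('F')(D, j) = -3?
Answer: Rational(3, 10) ≈ 0.30000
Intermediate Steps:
Function('p')(b) = Pow(Add(-3, b), 2)
Function('t')(B) = Mul(Rational(1, 3), Pow(30, Rational(1, 2))) (Function('t')(B) = Pow(Add(Rational(1, 3), 3), Rational(1, 2)) = Pow(Rational(10, 3), Rational(1, 2)) = Mul(Rational(1, 3), Pow(30, Rational(1, 2))))
Pow(Function('h')(Function('t')(Function('p')(1))), -1) = Pow(Pow(Mul(Rational(1, 3), Pow(30, Rational(1, 2))), 2), -1) = Pow(Rational(10, 3), -1) = Rational(3, 10)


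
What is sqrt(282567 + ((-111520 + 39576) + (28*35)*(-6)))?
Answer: sqrt(204743) ≈ 452.49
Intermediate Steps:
sqrt(282567 + ((-111520 + 39576) + (28*35)*(-6))) = sqrt(282567 + (-71944 + 980*(-6))) = sqrt(282567 + (-71944 - 5880)) = sqrt(282567 - 77824) = sqrt(204743)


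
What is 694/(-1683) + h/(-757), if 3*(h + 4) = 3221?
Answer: -2325607/1274031 ≈ -1.8254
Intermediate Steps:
h = 3209/3 (h = -4 + (⅓)*3221 = -4 + 3221/3 = 3209/3 ≈ 1069.7)
694/(-1683) + h/(-757) = 694/(-1683) + (3209/3)/(-757) = 694*(-1/1683) + (3209/3)*(-1/757) = -694/1683 - 3209/2271 = -2325607/1274031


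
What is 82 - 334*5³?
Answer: -41668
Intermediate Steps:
82 - 334*5³ = 82 - 334*125 = 82 - 41750 = -41668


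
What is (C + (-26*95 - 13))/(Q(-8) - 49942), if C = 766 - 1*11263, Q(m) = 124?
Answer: 6490/24909 ≈ 0.26055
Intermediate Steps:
C = -10497 (C = 766 - 11263 = -10497)
(C + (-26*95 - 13))/(Q(-8) - 49942) = (-10497 + (-26*95 - 13))/(124 - 49942) = (-10497 + (-2470 - 13))/(-49818) = (-10497 - 2483)*(-1/49818) = -12980*(-1/49818) = 6490/24909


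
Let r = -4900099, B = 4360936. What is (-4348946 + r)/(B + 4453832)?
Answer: -3083015/2938256 ≈ -1.0493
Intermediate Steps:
(-4348946 + r)/(B + 4453832) = (-4348946 - 4900099)/(4360936 + 4453832) = -9249045/8814768 = -9249045*1/8814768 = -3083015/2938256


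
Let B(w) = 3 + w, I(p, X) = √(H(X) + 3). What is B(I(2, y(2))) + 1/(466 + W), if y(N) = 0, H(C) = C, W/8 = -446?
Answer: 9305/3102 + √3 ≈ 4.7317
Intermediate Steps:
W = -3568 (W = 8*(-446) = -3568)
I(p, X) = √(3 + X) (I(p, X) = √(X + 3) = √(3 + X))
B(I(2, y(2))) + 1/(466 + W) = (3 + √(3 + 0)) + 1/(466 - 3568) = (3 + √3) + 1/(-3102) = (3 + √3) - 1/3102 = 9305/3102 + √3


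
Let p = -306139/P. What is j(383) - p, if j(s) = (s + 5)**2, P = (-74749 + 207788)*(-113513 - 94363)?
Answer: 4163386928943077/27655615164 ≈ 1.5054e+5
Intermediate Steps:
P = -27655615164 (P = 133039*(-207876) = -27655615164)
j(s) = (5 + s)**2
p = 306139/27655615164 (p = -306139/(-27655615164) = -306139*(-1/27655615164) = 306139/27655615164 ≈ 1.1070e-5)
j(383) - p = (5 + 383)**2 - 1*306139/27655615164 = 388**2 - 306139/27655615164 = 150544 - 306139/27655615164 = 4163386928943077/27655615164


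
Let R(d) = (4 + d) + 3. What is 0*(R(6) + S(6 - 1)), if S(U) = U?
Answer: 0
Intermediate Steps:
R(d) = 7 + d
0*(R(6) + S(6 - 1)) = 0*((7 + 6) + (6 - 1)) = 0*(13 + 5) = 0*18 = 0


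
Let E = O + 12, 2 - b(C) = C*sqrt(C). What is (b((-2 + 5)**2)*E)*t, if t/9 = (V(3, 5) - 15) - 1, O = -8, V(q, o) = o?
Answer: 9900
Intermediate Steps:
b(C) = 2 - C**(3/2) (b(C) = 2 - C*sqrt(C) = 2 - C**(3/2))
t = -99 (t = 9*((5 - 15) - 1) = 9*(-10 - 1) = 9*(-11) = -99)
E = 4 (E = -8 + 12 = 4)
(b((-2 + 5)**2)*E)*t = ((2 - ((-2 + 5)**2)**(3/2))*4)*(-99) = ((2 - (3**2)**(3/2))*4)*(-99) = ((2 - 9**(3/2))*4)*(-99) = ((2 - 1*27)*4)*(-99) = ((2 - 27)*4)*(-99) = -25*4*(-99) = -100*(-99) = 9900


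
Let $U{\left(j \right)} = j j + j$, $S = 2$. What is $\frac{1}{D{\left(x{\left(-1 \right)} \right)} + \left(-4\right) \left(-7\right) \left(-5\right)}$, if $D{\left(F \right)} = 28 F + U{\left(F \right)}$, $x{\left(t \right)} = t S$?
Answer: $- \frac{1}{194} \approx -0.0051546$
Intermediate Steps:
$x{\left(t \right)} = 2 t$ ($x{\left(t \right)} = t 2 = 2 t$)
$U{\left(j \right)} = j + j^{2}$ ($U{\left(j \right)} = j^{2} + j = j + j^{2}$)
$D{\left(F \right)} = 28 F + F \left(1 + F\right)$
$\frac{1}{D{\left(x{\left(-1 \right)} \right)} + \left(-4\right) \left(-7\right) \left(-5\right)} = \frac{1}{2 \left(-1\right) \left(29 + 2 \left(-1\right)\right) + \left(-4\right) \left(-7\right) \left(-5\right)} = \frac{1}{- 2 \left(29 - 2\right) + 28 \left(-5\right)} = \frac{1}{\left(-2\right) 27 - 140} = \frac{1}{-54 - 140} = \frac{1}{-194} = - \frac{1}{194}$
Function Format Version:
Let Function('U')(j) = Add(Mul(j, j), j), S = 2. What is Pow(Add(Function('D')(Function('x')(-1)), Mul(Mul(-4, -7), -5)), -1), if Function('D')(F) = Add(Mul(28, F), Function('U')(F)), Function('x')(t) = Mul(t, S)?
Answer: Rational(-1, 194) ≈ -0.0051546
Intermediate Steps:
Function('x')(t) = Mul(2, t) (Function('x')(t) = Mul(t, 2) = Mul(2, t))
Function('U')(j) = Add(j, Pow(j, 2)) (Function('U')(j) = Add(Pow(j, 2), j) = Add(j, Pow(j, 2)))
Function('D')(F) = Add(Mul(28, F), Mul(F, Add(1, F)))
Pow(Add(Function('D')(Function('x')(-1)), Mul(Mul(-4, -7), -5)), -1) = Pow(Add(Mul(Mul(2, -1), Add(29, Mul(2, -1))), Mul(Mul(-4, -7), -5)), -1) = Pow(Add(Mul(-2, Add(29, -2)), Mul(28, -5)), -1) = Pow(Add(Mul(-2, 27), -140), -1) = Pow(Add(-54, -140), -1) = Pow(-194, -1) = Rational(-1, 194)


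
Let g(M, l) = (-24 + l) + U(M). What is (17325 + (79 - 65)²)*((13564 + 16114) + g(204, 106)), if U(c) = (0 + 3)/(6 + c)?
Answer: 5214252103/10 ≈ 5.2143e+8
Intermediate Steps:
U(c) = 3/(6 + c)
g(M, l) = -24 + l + 3/(6 + M) (g(M, l) = (-24 + l) + 3/(6 + M) = -24 + l + 3/(6 + M))
(17325 + (79 - 65)²)*((13564 + 16114) + g(204, 106)) = (17325 + (79 - 65)²)*((13564 + 16114) + (3 + (-24 + 106)*(6 + 204))/(6 + 204)) = (17325 + 14²)*(29678 + (3 + 82*210)/210) = (17325 + 196)*(29678 + (3 + 17220)/210) = 17521*(29678 + (1/210)*17223) = 17521*(29678 + 5741/70) = 17521*(2083201/70) = 5214252103/10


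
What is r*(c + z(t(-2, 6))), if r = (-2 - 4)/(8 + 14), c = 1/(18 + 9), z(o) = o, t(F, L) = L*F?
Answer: 323/99 ≈ 3.2626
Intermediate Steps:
t(F, L) = F*L
c = 1/27 ≈ 0.037037
r = -3/11 (r = -6/22 = -6*1/22 = -3/11 ≈ -0.27273)
r*(c + z(t(-2, 6))) = -3*(1/27 - 2*6)/11 = -3*(1/27 - 12)/11 = -3/11*(-323/27) = 323/99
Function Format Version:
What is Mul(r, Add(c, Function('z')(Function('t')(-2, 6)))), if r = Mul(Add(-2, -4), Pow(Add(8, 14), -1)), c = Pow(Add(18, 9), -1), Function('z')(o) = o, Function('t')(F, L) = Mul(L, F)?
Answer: Rational(323, 99) ≈ 3.2626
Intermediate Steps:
Function('t')(F, L) = Mul(F, L)
c = Rational(1, 27) (c = Pow(27, -1) = Rational(1, 27) ≈ 0.037037)
r = Rational(-3, 11) (r = Mul(-6, Pow(22, -1)) = Mul(-6, Rational(1, 22)) = Rational(-3, 11) ≈ -0.27273)
Mul(r, Add(c, Function('z')(Function('t')(-2, 6)))) = Mul(Rational(-3, 11), Add(Rational(1, 27), Mul(-2, 6))) = Mul(Rational(-3, 11), Add(Rational(1, 27), -12)) = Mul(Rational(-3, 11), Rational(-323, 27)) = Rational(323, 99)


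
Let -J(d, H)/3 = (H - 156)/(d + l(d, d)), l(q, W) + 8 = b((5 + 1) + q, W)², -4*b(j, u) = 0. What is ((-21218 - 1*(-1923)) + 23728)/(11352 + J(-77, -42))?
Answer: 34255/87666 ≈ 0.39074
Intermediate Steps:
b(j, u) = 0 (b(j, u) = -¼*0 = 0)
l(q, W) = -8 (l(q, W) = -8 + 0² = -8 + 0 = -8)
J(d, H) = -3*(-156 + H)/(-8 + d) (J(d, H) = -3*(H - 156)/(d - 8) = -3*(-156 + H)/(-8 + d))
((-21218 - 1*(-1923)) + 23728)/(11352 + J(-77, -42)) = ((-21218 - 1*(-1923)) + 23728)/(11352 + 3*(-156 - 42)/(8 - 1*(-77))) = ((-21218 + 1923) + 23728)/(11352 + 3*(-198)/(8 + 77)) = (-19295 + 23728)/(11352 + 3*(-198)/85) = 4433/(11352 + 3*(1/85)*(-198)) = 4433/(11352 - 594/85) = 4433/(964326/85) = 4433*(85/964326) = 34255/87666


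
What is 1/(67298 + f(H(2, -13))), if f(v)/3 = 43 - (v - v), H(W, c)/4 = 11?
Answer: 1/67427 ≈ 1.4831e-5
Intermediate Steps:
H(W, c) = 44 (H(W, c) = 4*11 = 44)
f(v) = 129 (f(v) = 3*(43 - (v - v)) = 3*(43 - 1*0) = 3*(43 + 0) = 3*43 = 129)
1/(67298 + f(H(2, -13))) = 1/(67298 + 129) = 1/67427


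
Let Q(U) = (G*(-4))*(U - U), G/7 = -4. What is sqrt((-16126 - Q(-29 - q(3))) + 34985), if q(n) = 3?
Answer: sqrt(18859) ≈ 137.33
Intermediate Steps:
G = -28 (G = 7*(-4) = -28)
Q(U) = 0 (Q(U) = (-28*(-4))*(U - U) = 112*0 = 0)
sqrt((-16126 - Q(-29 - q(3))) + 34985) = sqrt((-16126 - 1*0) + 34985) = sqrt((-16126 + 0) + 34985) = sqrt(-16126 + 34985) = sqrt(18859)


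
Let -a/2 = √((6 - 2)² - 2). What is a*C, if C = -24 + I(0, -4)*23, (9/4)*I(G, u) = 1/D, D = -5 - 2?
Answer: 3208*√14/63 ≈ 190.53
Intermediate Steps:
D = -7
I(G, u) = -4/63 (I(G, u) = (4/9)/(-7) = (4/9)*(-⅐) = -4/63)
a = -2*√14 (a = -2*√((6 - 2)² - 2) = -2*√(4² - 2) = -2*√(16 - 2) = -2*√14 ≈ -7.4833)
C = -1604/63 (C = -24 - 4/63*23 = -24 - 92/63 = -1604/63 ≈ -25.460)
a*C = -2*√14*(-1604/63) = 3208*√14/63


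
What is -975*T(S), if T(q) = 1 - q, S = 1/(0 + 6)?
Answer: -1625/2 ≈ -812.50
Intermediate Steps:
S = 1/6 ≈ 0.16667
-975*T(S) = -975*(1 - 1*1/6) = -975*(1 - 1/6) = -975*5/6 = -1625/2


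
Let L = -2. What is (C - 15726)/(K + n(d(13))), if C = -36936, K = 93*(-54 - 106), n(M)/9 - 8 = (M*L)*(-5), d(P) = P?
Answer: 8777/2273 ≈ 3.8614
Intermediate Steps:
n(M) = 72 + 90*M (n(M) = 72 + 9*((M*(-2))*(-5)) = 72 + 9*(-2*M*(-5)) = 72 + 9*(10*M) = 72 + 90*M)
K = -14880 (K = 93*(-160) = -14880)
(C - 15726)/(K + n(d(13))) = (-36936 - 15726)/(-14880 + (72 + 90*13)) = -52662/(-14880 + (72 + 1170)) = -52662/(-14880 + 1242) = -52662/(-13638) = -52662*(-1/13638) = 8777/2273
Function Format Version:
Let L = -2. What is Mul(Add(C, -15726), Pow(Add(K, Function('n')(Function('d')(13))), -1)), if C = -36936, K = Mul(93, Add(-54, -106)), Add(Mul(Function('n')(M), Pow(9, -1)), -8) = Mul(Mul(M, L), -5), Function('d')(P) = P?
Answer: Rational(8777, 2273) ≈ 3.8614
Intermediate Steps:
Function('n')(M) = Add(72, Mul(90, M)) (Function('n')(M) = Add(72, Mul(9, Mul(Mul(M, -2), -5))) = Add(72, Mul(9, Mul(Mul(-2, M), -5))) = Add(72, Mul(9, Mul(10, M))) = Add(72, Mul(90, M)))
K = -14880 (K = Mul(93, -160) = -14880)
Mul(Add(C, -15726), Pow(Add(K, Function('n')(Function('d')(13))), -1)) = Mul(Add(-36936, -15726), Pow(Add(-14880, Add(72, Mul(90, 13))), -1)) = Mul(-52662, Pow(Add(-14880, Add(72, 1170)), -1)) = Mul(-52662, Pow(Add(-14880, 1242), -1)) = Mul(-52662, Pow(-13638, -1)) = Mul(-52662, Rational(-1, 13638)) = Rational(8777, 2273)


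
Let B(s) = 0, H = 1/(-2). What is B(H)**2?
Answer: 0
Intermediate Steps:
H = -1/2 (H = 1*(-1/2) = -1/2 ≈ -0.50000)
B(H)**2 = 0**2 = 0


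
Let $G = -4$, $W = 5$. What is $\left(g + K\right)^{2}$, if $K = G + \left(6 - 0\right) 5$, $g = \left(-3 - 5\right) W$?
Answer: $196$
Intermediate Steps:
$g = -40$ ($g = \left(-3 - 5\right) 5 = \left(-8\right) 5 = -40$)
$K = 26$ ($K = -4 + \left(6 - 0\right) 5 = -4 + \left(6 + 0\right) 5 = -4 + 6 \cdot 5 = -4 + 30 = 26$)
$\left(g + K\right)^{2} = \left(-40 + 26\right)^{2} = \left(-14\right)^{2} = 196$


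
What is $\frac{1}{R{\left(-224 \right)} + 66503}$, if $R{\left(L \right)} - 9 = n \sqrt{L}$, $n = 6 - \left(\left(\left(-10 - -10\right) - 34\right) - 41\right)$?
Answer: $\frac{4157}{276582238} - \frac{81 i \sqrt{14}}{1106328952} \approx 1.503 \cdot 10^{-5} - 2.7395 \cdot 10^{-7} i$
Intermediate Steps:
$n = 81$ ($n = 6 - \left(\left(\left(-10 + 10\right) - 34\right) - 41\right) = 6 - \left(\left(0 - 34\right) - 41\right) = 6 - \left(-34 - 41\right) = 6 - -75 = 6 + 75 = 81$)
$R{\left(L \right)} = 9 + 81 \sqrt{L}$
$\frac{1}{R{\left(-224 \right)} + 66503} = \frac{1}{\left(9 + 81 \sqrt{-224}\right) + 66503} = \frac{1}{\left(9 + 81 \cdot 4 i \sqrt{14}\right) + 66503} = \frac{1}{\left(9 + 324 i \sqrt{14}\right) + 66503} = \frac{1}{66512 + 324 i \sqrt{14}}$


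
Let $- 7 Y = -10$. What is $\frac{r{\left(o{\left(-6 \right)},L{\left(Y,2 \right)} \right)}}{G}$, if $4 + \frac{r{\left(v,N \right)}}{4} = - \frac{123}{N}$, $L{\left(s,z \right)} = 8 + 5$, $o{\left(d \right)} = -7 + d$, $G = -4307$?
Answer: $\frac{700}{55991} \approx 0.012502$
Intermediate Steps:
$Y = \frac{10}{7}$ ($Y = \left(- \frac{1}{7}\right) \left(-10\right) = \frac{10}{7} \approx 1.4286$)
$L{\left(s,z \right)} = 13$
$r{\left(v,N \right)} = -16 - \frac{492}{N}$ ($r{\left(v,N \right)} = -16 + 4 \left(- \frac{123}{N}\right) = -16 - \frac{492}{N}$)
$\frac{r{\left(o{\left(-6 \right)},L{\left(Y,2 \right)} \right)}}{G} = \frac{-16 - \frac{492}{13}}{-4307} = \left(-16 - \frac{492}{13}\right) \left(- \frac{1}{4307}\right) = \left(- \frac{700}{13}\right) \left(- \frac{1}{4307}\right) = \frac{700}{55991}$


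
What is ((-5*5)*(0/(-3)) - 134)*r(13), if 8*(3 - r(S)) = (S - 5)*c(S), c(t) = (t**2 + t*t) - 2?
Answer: 44622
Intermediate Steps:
c(t) = -2 + 2*t**2 (c(t) = (t**2 + t**2) - 2 = 2*t**2 - 2 = -2 + 2*t**2)
r(S) = 3 - (-5 + S)*(-2 + 2*S**2)/8 (r(S) = 3 - (S - 5)*(-2 + 2*S**2)/8 = 3 - (-5 + S)*(-2 + 2*S**2)/8)
((-5*5)*(0/(-3)) - 134)*r(13) = ((-5*5)*(0/(-3)) - 134)*(7/4 - 1/4*13**3 + (1/4)*13 + (5/4)*13**2) = (-0*(-1)/3 - 134)*(7/4 - 1/4*2197 + 13/4 + (5/4)*169) = (-25*0 - 134)*(7/4 - 2197/4 + 13/4 + 845/4) = (0 - 134)*(-333) = -134*(-333) = 44622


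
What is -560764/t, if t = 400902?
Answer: -280382/200451 ≈ -1.3988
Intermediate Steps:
-560764/t = -560764/400902 = -560764*1/400902 = -280382/200451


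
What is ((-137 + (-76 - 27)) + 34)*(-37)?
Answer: 7622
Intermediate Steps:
((-137 + (-76 - 27)) + 34)*(-37) = ((-137 - 103) + 34)*(-37) = (-240 + 34)*(-37) = -206*(-37) = 7622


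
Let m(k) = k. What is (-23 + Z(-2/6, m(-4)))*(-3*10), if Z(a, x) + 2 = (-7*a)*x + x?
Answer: 1150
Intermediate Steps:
Z(a, x) = -2 + x - 7*a*x (Z(a, x) = -2 + ((-7*a)*x + x) = -2 + (-7*a*x + x) = -2 + (x - 7*a*x) = -2 + x - 7*a*x)
(-23 + Z(-2/6, m(-4)))*(-3*10) = (-23 + (-2 - 4 - 7*(-2/6)*(-4)))*(-3*10) = (-23 + (-2 - 4 - 7*(-2*⅙)*(-4)))*(-1*30) = (-23 + (-2 - 4 - 7*(-⅓)*(-4)))*(-30) = (-23 + (-2 - 4 - 28/3))*(-30) = (-23 - 46/3)*(-30) = -115/3*(-30) = 1150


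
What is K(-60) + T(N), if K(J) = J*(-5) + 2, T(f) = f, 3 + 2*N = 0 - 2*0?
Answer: 601/2 ≈ 300.50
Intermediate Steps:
N = -3/2 (N = -3/2 + (0 - 2*0)/2 = -3/2 + (0 + 0)/2 = -3/2 + (1/2)*0 = -3/2 + 0 = -3/2 ≈ -1.5000)
K(J) = 2 - 5*J (K(J) = -5*J + 2 = 2 - 5*J)
K(-60) + T(N) = (2 - 5*(-60)) - 3/2 = (2 + 300) - 3/2 = 302 - 3/2 = 601/2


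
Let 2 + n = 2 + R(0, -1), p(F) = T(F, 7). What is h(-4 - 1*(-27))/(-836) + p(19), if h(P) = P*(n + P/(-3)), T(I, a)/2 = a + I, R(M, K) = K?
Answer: 65507/1254 ≈ 52.238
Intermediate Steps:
T(I, a) = 2*I + 2*a (T(I, a) = 2*(a + I) = 2*(I + a) = 2*I + 2*a)
p(F) = 14 + 2*F (p(F) = 2*F + 2*7 = 2*F + 14 = 14 + 2*F)
n = -1 (n = -2 + (2 - 1) = -2 + 1 = -1)
h(P) = P*(-1 - P/3) (h(P) = P*(-1 + P/(-3)) = P*(-1 + P*(-⅓)) = P*(-1 - P/3))
h(-4 - 1*(-27))/(-836) + p(19) = -(-4 - 1*(-27))*(3 + (-4 - 1*(-27)))/3/(-836) + (14 + 2*19) = -(-4 + 27)*(3 + (-4 + 27))/3*(-1/836) + (14 + 38) = -⅓*23*(3 + 23)*(-1/836) + 52 = -⅓*23*26*(-1/836) + 52 = -598/3*(-1/836) + 52 = 299/1254 + 52 = 65507/1254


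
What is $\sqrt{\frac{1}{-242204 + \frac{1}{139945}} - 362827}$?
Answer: $\frac{i \sqrt{416847300431496714730134662}}{33895238779} \approx 602.35 i$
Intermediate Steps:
$\sqrt{\frac{1}{-242204 + \frac{1}{139945}} - 362827} = \sqrt{\frac{1}{- \frac{33895238779}{139945}} - 362827} = \sqrt{- \frac{139945}{33895238779} - 362827} = \sqrt{- \frac{12298107800608178}{33895238779}} = \frac{i \sqrt{416847300431496714730134662}}{33895238779}$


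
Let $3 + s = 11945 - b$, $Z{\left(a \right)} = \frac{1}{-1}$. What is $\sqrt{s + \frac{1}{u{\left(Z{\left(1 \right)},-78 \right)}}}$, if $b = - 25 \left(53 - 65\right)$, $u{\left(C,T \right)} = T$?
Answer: $\frac{5 \sqrt{2833194}}{78} \approx 107.9$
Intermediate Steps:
$Z{\left(a \right)} = -1$
$b = 300$ ($b = \left(-25\right) \left(-12\right) = 300$)
$s = 11642$ ($s = -3 + \left(11945 - 300\right) = -3 + 11645 = 11642$)
$\sqrt{s + \frac{1}{u{\left(Z{\left(1 \right)},-78 \right)}}} = \sqrt{11642 + \frac{1}{-78}} = \sqrt{11642 - \frac{1}{78}} = \sqrt{\frac{908075}{78}} = \frac{5 \sqrt{2833194}}{78}$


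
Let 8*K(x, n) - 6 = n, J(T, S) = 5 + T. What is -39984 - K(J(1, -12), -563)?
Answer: -319315/8 ≈ -39914.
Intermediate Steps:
K(x, n) = ¾ + n/8
-39984 - K(J(1, -12), -563) = -39984 - (¾ + (⅛)*(-563)) = -39984 - (¾ - 563/8) = -39984 - 1*(-557/8) = -39984 + 557/8 = -319315/8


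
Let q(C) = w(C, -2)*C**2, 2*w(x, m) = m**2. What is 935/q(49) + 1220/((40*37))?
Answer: 90528/88837 ≈ 1.0190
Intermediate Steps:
w(x, m) = m**2/2
q(C) = 2*C**2 (q(C) = ((1/2)*(-2)**2)*C**2 = ((1/2)*4)*C**2 = 2*C**2)
935/q(49) + 1220/((40*37)) = 935/((2*49**2)) + 1220/((40*37)) = 935/((2*2401)) + 1220/1480 = 935/4802 + 1220*(1/1480) = 935*(1/4802) + 61/74 = 935/4802 + 61/74 = 90528/88837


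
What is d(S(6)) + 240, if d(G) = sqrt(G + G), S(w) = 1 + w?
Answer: 240 + sqrt(14) ≈ 243.74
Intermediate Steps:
d(G) = sqrt(2)*sqrt(G) (d(G) = sqrt(2*G) = sqrt(2)*sqrt(G))
d(S(6)) + 240 = sqrt(2)*sqrt(1 + 6) + 240 = sqrt(2)*sqrt(7) + 240 = sqrt(14) + 240 = 240 + sqrt(14)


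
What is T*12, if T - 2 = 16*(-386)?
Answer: -74088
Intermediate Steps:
T = -6174 (T = 2 + 16*(-386) = 2 - 6176 = -6174)
T*12 = -6174*12 = -74088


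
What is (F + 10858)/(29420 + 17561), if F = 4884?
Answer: 15742/46981 ≈ 0.33507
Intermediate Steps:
(F + 10858)/(29420 + 17561) = (4884 + 10858)/(29420 + 17561) = 15742/46981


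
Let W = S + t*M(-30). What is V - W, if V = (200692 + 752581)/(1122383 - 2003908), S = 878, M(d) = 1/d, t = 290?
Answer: -2299232444/2644575 ≈ -869.42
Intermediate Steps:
W = 2605/3 (W = 878 + 290/(-30) = 878 + 290*(-1/30) = 878 - 29/3 = 2605/3 ≈ 868.33)
V = -953273/881525 (V = 953273/(-881525) = 953273*(-1/881525) = -953273/881525 ≈ -1.0814)
V - W = -953273/881525 - 1*2605/3 = -953273/881525 - 2605/3 = -2299232444/2644575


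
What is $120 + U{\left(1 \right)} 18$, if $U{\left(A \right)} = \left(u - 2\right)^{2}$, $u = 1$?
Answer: $138$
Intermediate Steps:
$U{\left(A \right)} = 1$ ($U{\left(A \right)} = \left(1 - 2\right)^{2} = \left(-1\right)^{2} = 1$)
$120 + U{\left(1 \right)} 18 = 120 + 1 \cdot 18 = 120 + 18 = 138$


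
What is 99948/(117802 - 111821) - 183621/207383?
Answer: 19629278883/1240357723 ≈ 15.826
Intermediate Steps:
99948/(117802 - 111821) - 183621/207383 = 99948/5981 - 183621*1/207383 = 99948*(1/5981) - 183621/207383 = 99948/5981 - 183621/207383 = 19629278883/1240357723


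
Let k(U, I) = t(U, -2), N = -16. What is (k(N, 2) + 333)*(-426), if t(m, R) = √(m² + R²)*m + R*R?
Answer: -143562 + 13632*√65 ≈ -33657.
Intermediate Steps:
t(m, R) = R² + m*√(R² + m²) (t(m, R) = √(R² + m²)*m + R² = m*√(R² + m²) + R² = R² + m*√(R² + m²))
k(U, I) = 4 + U*√(4 + U²) (k(U, I) = (-2)² + U*√((-2)² + U²) = 4 + U*√(4 + U²))
(k(N, 2) + 333)*(-426) = ((4 - 16*√(4 + (-16)²)) + 333)*(-426) = ((4 - 16*√(4 + 256)) + 333)*(-426) = ((4 - 32*√65) + 333)*(-426) = (337 - 32*√65)*(-426) = -143562 + 13632*√65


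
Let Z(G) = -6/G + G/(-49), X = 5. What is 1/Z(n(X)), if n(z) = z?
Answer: -245/319 ≈ -0.76803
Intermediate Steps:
Z(G) = -6/G - G/49 (Z(G) = -6/G + G*(-1/49) = -6/G - G/49)
1/Z(n(X)) = 1/(-6/5 - 1/49*5) = 1/(-6*1/5 - 5/49) = 1/(-6/5 - 5/49) = 1/(-319/245) = -245/319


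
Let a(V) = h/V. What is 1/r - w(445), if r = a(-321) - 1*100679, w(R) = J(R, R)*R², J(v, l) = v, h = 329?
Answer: -2847923896634321/32318288 ≈ -8.8121e+7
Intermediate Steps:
a(V) = 329/V
w(R) = R³ (w(R) = R*R² = R³)
r = -32318288/321 (r = 329/(-321) - 1*100679 = 329*(-1/321) - 100679 = -329/321 - 100679 = -32318288/321 ≈ -1.0068e+5)
1/r - w(445) = 1/(-32318288/321) - 1*445³ = -321/32318288 - 1*88121125 = -321/32318288 - 88121125 = -2847923896634321/32318288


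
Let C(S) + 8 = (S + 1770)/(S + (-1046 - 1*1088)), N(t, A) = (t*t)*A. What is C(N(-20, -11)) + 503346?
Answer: 1644406561/3267 ≈ 5.0334e+5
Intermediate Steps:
N(t, A) = A*t**2 (N(t, A) = t**2*A = A*t**2)
C(S) = -8 + (1770 + S)/(-2134 + S) (C(S) = -8 + (S + 1770)/(S + (-1046 - 1*1088)) = -8 + (1770 + S)/(S + (-1046 - 1088)) = -8 + (1770 + S)/(S - 2134) = -8 + (1770 + S)/(-2134 + S))
C(N(-20, -11)) + 503346 = (18842 - (-77)*(-20)**2)/(-2134 - 11*(-20)**2) + 503346 = (18842 - (-77)*400)/(-2134 - 11*400) + 503346 = (18842 - 7*(-4400))/(-2134 - 4400) + 503346 = (18842 + 30800)/(-6534) + 503346 = -1/6534*49642 + 503346 = -24821/3267 + 503346 = 1644406561/3267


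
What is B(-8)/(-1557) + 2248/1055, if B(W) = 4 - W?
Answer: 1162492/547545 ≈ 2.1231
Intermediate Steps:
B(-8)/(-1557) + 2248/1055 = (4 - 1*(-8))/(-1557) + 2248/1055 = (4 + 8)*(-1/1557) + 2248*(1/1055) = 12*(-1/1557) + 2248/1055 = -4/519 + 2248/1055 = 1162492/547545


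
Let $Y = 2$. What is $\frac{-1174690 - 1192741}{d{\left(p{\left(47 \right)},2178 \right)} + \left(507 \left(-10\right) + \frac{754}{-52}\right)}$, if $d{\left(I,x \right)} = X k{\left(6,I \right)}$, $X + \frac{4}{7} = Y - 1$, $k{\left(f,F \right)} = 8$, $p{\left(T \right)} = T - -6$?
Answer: $\frac{33144034}{71135} \approx 465.93$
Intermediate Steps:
$p{\left(T \right)} = 6 + T$ ($p{\left(T \right)} = T + 6 = 6 + T$)
$X = \frac{3}{7}$ ($X = - \frac{4}{7} + \left(2 - 1\right) = - \frac{4}{7} + 1 = \frac{3}{7} \approx 0.42857$)
$d{\left(I,x \right)} = \frac{24}{7}$ ($d{\left(I,x \right)} = \frac{3}{7} \cdot 8 = \frac{24}{7}$)
$\frac{-1174690 - 1192741}{d{\left(p{\left(47 \right)},2178 \right)} + \left(507 \left(-10\right) + \frac{754}{-52}\right)} = \frac{-1174690 - 1192741}{\frac{24}{7} + \left(507 \left(-10\right) + \frac{754}{-52}\right)} = - \frac{2367431}{\frac{24}{7} + \left(-5070 + 754 \left(- \frac{1}{52}\right)\right)} = - \frac{2367431}{\frac{24}{7} - \frac{10169}{2}} = - \frac{2367431}{- \frac{71135}{14}} = \left(-2367431\right) \left(- \frac{14}{71135}\right) = \frac{33144034}{71135}$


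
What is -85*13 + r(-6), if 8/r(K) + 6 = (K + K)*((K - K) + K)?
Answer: -36461/33 ≈ -1104.9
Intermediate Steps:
r(K) = 8/(-6 + 2*K²) (r(K) = 8/(-6 + (K + K)*((K - K) + K)) = 8/(-6 + (2*K)*(0 + K)) = 8/(-6 + (2*K)*K) = 8/(-6 + 2*K²))
-85*13 + r(-6) = -85*13 + 4/(-3 + (-6)²) = -1105 + 4/(-3 + 36) = -1105 + 4/33 = -36461/33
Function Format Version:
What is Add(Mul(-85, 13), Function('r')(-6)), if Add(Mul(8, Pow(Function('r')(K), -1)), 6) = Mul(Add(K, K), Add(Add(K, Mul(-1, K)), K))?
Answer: Rational(-36461, 33) ≈ -1104.9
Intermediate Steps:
Function('r')(K) = Mul(8, Pow(Add(-6, Mul(2, Pow(K, 2))), -1)) (Function('r')(K) = Mul(8, Pow(Add(-6, Mul(Add(K, K), Add(Add(K, Mul(-1, K)), K))), -1)) = Mul(8, Pow(Add(-6, Mul(Mul(2, K), Add(0, K))), -1)) = Mul(8, Pow(Add(-6, Mul(Mul(2, K), K)), -1)) = Mul(8, Pow(Add(-6, Mul(2, Pow(K, 2))), -1)))
Add(Mul(-85, 13), Function('r')(-6)) = Add(Mul(-85, 13), Mul(4, Pow(Add(-3, Pow(-6, 2)), -1))) = Add(-1105, Mul(4, Pow(Add(-3, 36), -1))) = Add(-1105, Mul(4, Pow(33, -1))) = Add(-1105, Mul(4, Rational(1, 33))) = Add(-1105, Rational(4, 33)) = Rational(-36461, 33)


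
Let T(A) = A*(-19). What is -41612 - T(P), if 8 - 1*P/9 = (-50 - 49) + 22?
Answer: -27077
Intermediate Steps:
P = 765 (P = 72 - 9*((-50 - 49) + 22) = 72 - 9*(-99 + 22) = 72 - 9*(-77) = 72 + 693 = 765)
T(A) = -19*A
-41612 - T(P) = -41612 - (-19)*765 = -41612 - 1*(-14535) = -41612 + 14535 = -27077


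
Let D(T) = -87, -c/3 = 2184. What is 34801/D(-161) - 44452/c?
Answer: -18679069/47502 ≈ -393.23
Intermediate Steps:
c = -6552 (c = -3*2184 = -6552)
34801/D(-161) - 44452/c = 34801/(-87) - 44452/(-6552) = 34801*(-1/87) - 44452*(-1/6552) = -34801/87 + 11113/1638 = -18679069/47502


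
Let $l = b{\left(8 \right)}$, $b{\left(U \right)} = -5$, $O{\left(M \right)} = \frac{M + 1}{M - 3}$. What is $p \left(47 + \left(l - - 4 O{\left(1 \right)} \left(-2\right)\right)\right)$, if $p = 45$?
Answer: $2250$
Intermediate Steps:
$O{\left(M \right)} = \frac{1 + M}{-3 + M}$
$l = -5$
$p \left(47 + \left(l - - 4 O{\left(1 \right)} \left(-2\right)\right)\right) = 45 \left(47 - \left(5 + - 4 \frac{1 + 1}{-3 + 1} \left(-2\right)\right)\right) = 45 \left(47 - \left(5 + - 4 \frac{1}{-2} \cdot 2 \left(-2\right)\right)\right) = 45 \left(47 - \left(5 + - 4 \left(\left(- \frac{1}{2}\right) 2\right) \left(-2\right)\right)\right) = 45 \left(47 - \left(5 + \left(-4\right) \left(-1\right) \left(-2\right)\right)\right) = 45 \left(47 - \left(5 + 4 \left(-2\right)\right)\right) = 45 \left(47 - -3\right) = 45 \left(47 + \left(-5 + 8\right)\right) = 45 \left(47 + 3\right) = 45 \cdot 50 = 2250$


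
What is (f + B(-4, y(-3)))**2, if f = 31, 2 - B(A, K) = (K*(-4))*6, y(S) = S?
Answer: 1521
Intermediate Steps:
B(A, K) = 2 + 24*K (B(A, K) = 2 - K*(-4)*6 = 2 - (-4*K)*6 = 2 - (-24)*K = 2 + 24*K)
(f + B(-4, y(-3)))**2 = (31 + (2 + 24*(-3)))**2 = (31 + (2 - 72))**2 = (31 - 70)**2 = (-39)**2 = 1521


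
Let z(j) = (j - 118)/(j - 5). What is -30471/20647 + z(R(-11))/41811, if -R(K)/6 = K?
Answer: -7065134135/4787234067 ≈ -1.4758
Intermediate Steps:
R(K) = -6*K
z(j) = (-118 + j)/(-5 + j)
-30471/20647 + z(R(-11))/41811 = -30471/20647 + ((-118 - 6*(-11))/(-5 - 6*(-11)))/41811 = -30471*1/20647 + ((-118 + 66)/(-5 + 66))*(1/41811) = -30471/20647 + (-52/61)*(1/41811) = -30471/20647 + ((1/61)*(-52))*(1/41811) = -30471/20647 - 52/61*1/41811 = -30471/20647 - 52/2550471 = -7065134135/4787234067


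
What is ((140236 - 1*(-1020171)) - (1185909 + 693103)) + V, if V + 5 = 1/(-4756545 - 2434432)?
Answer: -5167507981971/7190977 ≈ -7.1861e+5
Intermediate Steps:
V = -35954886/7190977 (V = -5 + 1/(-4756545 - 2434432) = -5 + 1/(-7190977) = -5 - 1/7190977 = -35954886/7190977 ≈ -5.0000)
((140236 - 1*(-1020171)) - (1185909 + 693103)) + V = ((140236 - 1*(-1020171)) - (1185909 + 693103)) - 35954886/7190977 = ((140236 + 1020171) - 1*1879012) - 35954886/7190977 = (1160407 - 1879012) - 35954886/7190977 = -718605 - 35954886/7190977 = -5167507981971/7190977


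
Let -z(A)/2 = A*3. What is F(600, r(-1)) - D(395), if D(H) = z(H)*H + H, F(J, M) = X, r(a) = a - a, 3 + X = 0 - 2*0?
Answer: 935752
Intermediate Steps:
X = -3 (X = -3 + (0 - 2*0) = -3 + (0 + 0) = -3 + 0 = -3)
z(A) = -6*A (z(A) = -2*A*3 = -6*A)
r(a) = 0
F(J, M) = -3
D(H) = H - 6*H² (D(H) = (-6*H)*H + H = -6*H² + H = H - 6*H²)
F(600, r(-1)) - D(395) = -3 - 395*(1 - 6*395) = -3 - 395*(1 - 2370) = -3 - 395*(-2369) = -3 - 1*(-935755) = -3 + 935755 = 935752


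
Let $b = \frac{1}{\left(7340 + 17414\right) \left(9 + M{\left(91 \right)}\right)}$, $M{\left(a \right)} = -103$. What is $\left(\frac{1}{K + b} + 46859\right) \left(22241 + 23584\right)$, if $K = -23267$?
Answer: $\frac{38751441725143848025}{18046474631} \approx 2.1473 \cdot 10^{9}$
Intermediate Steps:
$b = - \frac{1}{2326876}$ ($b = \frac{1}{\left(7340 + 17414\right) \left(9 - 103\right)} = \frac{1}{24754 \left(-94\right)} = \frac{1}{-2326876} = - \frac{1}{2326876} \approx -4.2976 \cdot 10^{-7}$)
$\left(\frac{1}{K + b} + 46859\right) \left(22241 + 23584\right) = \left(\frac{1}{-23267 - \frac{1}{2326876}} + 46859\right) \left(22241 + 23584\right) = \left(\frac{1}{- \frac{54139423893}{2326876}} + 46859\right) 45825 = \left(- \frac{2326876}{54139423893} + 46859\right) 45825 = \frac{2536919261875211}{54139423893} \cdot 45825 = \frac{38751441725143848025}{18046474631}$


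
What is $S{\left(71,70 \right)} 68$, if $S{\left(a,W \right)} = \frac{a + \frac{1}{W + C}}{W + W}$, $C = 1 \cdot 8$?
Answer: $\frac{94163}{2730} \approx 34.492$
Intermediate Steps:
$C = 8$
$S{\left(a,W \right)} = \frac{a + \frac{1}{8 + W}}{2 W}$ ($S{\left(a,W \right)} = \frac{a + \frac{1}{W + 8}}{W + W} = \frac{a + \frac{1}{8 + W}}{2 W}$)
$S{\left(71,70 \right)} 68 = \frac{1 + 8 \cdot 71 + 70 \cdot 71}{2 \cdot 70 \left(8 + 70\right)} 68 = \frac{1}{2} \cdot \frac{1}{70} \cdot \frac{1}{78} \left(1 + 568 + 4970\right) 68 = \frac{1}{2} \cdot \frac{1}{70} \cdot \frac{1}{78} \cdot 5539 \cdot 68 = \frac{5539}{10920} \cdot 68 = \frac{94163}{2730}$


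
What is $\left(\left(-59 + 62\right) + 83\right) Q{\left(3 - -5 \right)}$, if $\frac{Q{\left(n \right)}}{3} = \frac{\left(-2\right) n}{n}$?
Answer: $-516$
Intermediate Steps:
$Q{\left(n \right)} = -6$ ($Q{\left(n \right)} = 3 \frac{\left(-2\right) n}{n} = 3 \left(-2\right) = -6$)
$\left(\left(-59 + 62\right) + 83\right) Q{\left(3 - -5 \right)} = \left(\left(-59 + 62\right) + 83\right) \left(-6\right) = \left(3 + 83\right) \left(-6\right) = 86 \left(-6\right) = -516$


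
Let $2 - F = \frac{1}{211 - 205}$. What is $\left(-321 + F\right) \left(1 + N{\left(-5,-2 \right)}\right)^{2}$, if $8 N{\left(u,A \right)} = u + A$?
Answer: $- \frac{1915}{384} \approx -4.987$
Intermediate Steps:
$N{\left(u,A \right)} = \frac{A}{8} + \frac{u}{8}$ ($N{\left(u,A \right)} = \frac{u + A}{8} = \frac{A + u}{8} = \frac{A}{8} + \frac{u}{8}$)
$F = \frac{11}{6}$ ($F = 2 - \frac{1}{211 - 205} = 2 - \frac{1}{6} = \frac{11}{6} \approx 1.8333$)
$\left(-321 + F\right) \left(1 + N{\left(-5,-2 \right)}\right)^{2} = \left(-321 + \frac{11}{6}\right) \left(1 + \left(\frac{1}{8} \left(-2\right) + \frac{1}{8} \left(-5\right)\right)\right)^{2} = - \frac{1915 \left(1 - \frac{7}{8}\right)^{2}}{6} = - \frac{1915}{6 \cdot 64} = \left(- \frac{1915}{6}\right) \frac{1}{64} = - \frac{1915}{384}$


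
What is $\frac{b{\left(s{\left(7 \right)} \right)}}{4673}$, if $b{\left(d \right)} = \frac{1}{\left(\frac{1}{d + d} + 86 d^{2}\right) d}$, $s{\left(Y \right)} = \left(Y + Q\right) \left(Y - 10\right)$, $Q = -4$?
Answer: $- \frac{2}{585933451} \approx -3.4134 \cdot 10^{-9}$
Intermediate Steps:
$s{\left(Y \right)} = \left(-10 + Y\right) \left(-4 + Y\right)$ ($s{\left(Y \right)} = \left(Y - 4\right) \left(Y - 10\right) = \left(-4 + Y\right) \left(-10 + Y\right) = \left(-10 + Y\right) \left(-4 + Y\right)$)
$b{\left(d \right)} = \frac{1}{d \left(\frac{1}{2 d} + 86 d^{2}\right)}$ ($b{\left(d \right)} = \frac{1}{\left(\frac{1}{2 d} + 86 d^{2}\right) d} = \frac{1}{d \left(\frac{1}{2 d} + 86 d^{2}\right)}$)
$\frac{b{\left(s{\left(7 \right)} \right)}}{4673} = \frac{2 \frac{1}{1 + 172 \left(40 + 7^{2} - 98\right)^{3}}}{4673} = \frac{2}{1 + 172 \left(40 + 49 - 98\right)^{3}} \cdot \frac{1}{4673} = \frac{2}{1 + 172 \left(-9\right)^{3}} \cdot \frac{1}{4673} = \frac{2}{1 + 172 \left(-729\right)} \frac{1}{4673} = \frac{2}{1 - 125388} \cdot \frac{1}{4673} = \frac{2}{-125387} \cdot \frac{1}{4673} = 2 \left(- \frac{1}{125387}\right) \frac{1}{4673} = \left(- \frac{2}{125387}\right) \frac{1}{4673} = - \frac{2}{585933451}$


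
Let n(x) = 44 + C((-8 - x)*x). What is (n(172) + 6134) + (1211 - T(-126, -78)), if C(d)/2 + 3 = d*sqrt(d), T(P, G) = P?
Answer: 7509 - 743040*I*sqrt(215) ≈ 7509.0 - 1.0895e+7*I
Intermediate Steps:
C(d) = -6 + 2*d**(3/2) (C(d) = -6 + 2*(d*sqrt(d)) = -6 + 2*d**(3/2))
n(x) = 38 + 2*(x*(-8 - x))**(3/2) (n(x) = 44 + (-6 + 2*((-8 - x)*x)**(3/2)) = 44 + (-6 + 2*(x*(-8 - x))**(3/2)) = 38 + 2*(x*(-8 - x))**(3/2))
(n(172) + 6134) + (1211 - T(-126, -78)) = ((38 + 2*(-1*172*(8 + 172))**(3/2)) + 6134) + (1211 - 1*(-126)) = ((38 + 2*(-1*172*180)**(3/2)) + 6134) + (1211 + 126) = ((38 + 2*(-30960)**(3/2)) + 6134) + 1337 = ((38 + 2*(-371520*I*sqrt(215))) + 6134) + 1337 = ((38 - 743040*I*sqrt(215)) + 6134) + 1337 = (6172 - 743040*I*sqrt(215)) + 1337 = 7509 - 743040*I*sqrt(215)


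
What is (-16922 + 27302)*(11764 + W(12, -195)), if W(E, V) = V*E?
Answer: 97821120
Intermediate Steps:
W(E, V) = E*V
(-16922 + 27302)*(11764 + W(12, -195)) = (-16922 + 27302)*(11764 + 12*(-195)) = 10380*(11764 - 2340) = 10380*9424 = 97821120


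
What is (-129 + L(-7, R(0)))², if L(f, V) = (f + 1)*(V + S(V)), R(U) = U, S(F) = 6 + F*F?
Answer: 27225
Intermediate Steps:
S(F) = 6 + F²
L(f, V) = (1 + f)*(6 + V + V²) (L(f, V) = (f + 1)*(V + (6 + V²)) = (1 + f)*(6 + V + V²))
(-129 + L(-7, R(0)))² = (-129 + (6 + 0 + 0² + 0*(-7) - 7*(6 + 0²)))² = (-129 + (6 + 0 + 0 + 0 - 7*(6 + 0)))² = (-129 + (6 + 0 + 0 + 0 - 7*6))² = (-129 + (6 + 0 + 0 + 0 - 42))² = (-129 - 36)² = (-165)² = 27225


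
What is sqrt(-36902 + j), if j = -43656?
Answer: I*sqrt(80558) ≈ 283.83*I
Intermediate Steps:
sqrt(-36902 + j) = sqrt(-36902 - 43656) = sqrt(-80558) = I*sqrt(80558)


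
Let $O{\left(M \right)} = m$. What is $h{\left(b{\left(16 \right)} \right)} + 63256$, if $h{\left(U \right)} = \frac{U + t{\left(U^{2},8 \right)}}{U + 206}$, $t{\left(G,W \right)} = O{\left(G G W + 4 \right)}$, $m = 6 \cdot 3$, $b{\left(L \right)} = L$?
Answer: $\frac{7021433}{111} \approx 63256.0$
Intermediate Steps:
$m = 18$
$O{\left(M \right)} = 18$
$t{\left(G,W \right)} = 18$
$h{\left(U \right)} = \frac{18 + U}{206 + U}$ ($h{\left(U \right)} = \frac{U + 18}{U + 206} = \frac{18 + U}{206 + U}$)
$h{\left(b{\left(16 \right)} \right)} + 63256 = \frac{18 + 16}{206 + 16} + 63256 = \frac{1}{222} \cdot 34 + 63256 = \frac{17}{111} + 63256 = \frac{7021433}{111}$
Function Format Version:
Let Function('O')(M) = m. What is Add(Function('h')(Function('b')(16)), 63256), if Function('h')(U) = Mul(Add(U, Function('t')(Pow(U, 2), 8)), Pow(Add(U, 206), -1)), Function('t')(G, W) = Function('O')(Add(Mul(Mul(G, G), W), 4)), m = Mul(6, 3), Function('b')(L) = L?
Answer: Rational(7021433, 111) ≈ 63256.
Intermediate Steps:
m = 18
Function('O')(M) = 18
Function('t')(G, W) = 18
Function('h')(U) = Mul(Pow(Add(206, U), -1), Add(18, U)) (Function('h')(U) = Mul(Add(U, 18), Pow(Add(U, 206), -1)) = Mul(Add(18, U), Pow(Add(206, U), -1)) = Mul(Pow(Add(206, U), -1), Add(18, U)))
Add(Function('h')(Function('b')(16)), 63256) = Add(Mul(Pow(Add(206, 16), -1), Add(18, 16)), 63256) = Add(Mul(Pow(222, -1), 34), 63256) = Add(Mul(Rational(1, 222), 34), 63256) = Add(Rational(17, 111), 63256) = Rational(7021433, 111)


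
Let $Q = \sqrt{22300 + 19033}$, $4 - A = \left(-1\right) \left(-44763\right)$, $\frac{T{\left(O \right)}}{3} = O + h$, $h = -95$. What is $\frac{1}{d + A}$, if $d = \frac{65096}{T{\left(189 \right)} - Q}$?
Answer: $- \frac{1691033897}{74871579499391} - \frac{65096 \sqrt{41333}}{74871579499391} \approx -2.2763 \cdot 10^{-5}$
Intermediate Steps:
$T{\left(O \right)} = -285 + 3 O$ ($T{\left(O \right)} = 3 \left(O - 95\right) = 3 \left(-95 + O\right) = -285 + 3 O$)
$A = -44759$ ($A = 4 - \left(-1\right) \left(-44763\right) = 4 - 44763 = -44759$)
$Q = \sqrt{41333} \approx 203.31$
$d = \frac{65096}{282 - \sqrt{41333}}$ ($d = \frac{65096}{\left(-285 + 3 \cdot 189\right) - \sqrt{41333}} = \frac{65096}{\left(-285 + 567\right) - \sqrt{41333}} = \frac{65096}{282 - \sqrt{41333}} \approx 827.2$)
$\frac{1}{d + A} = \frac{1}{\left(\frac{18357072}{38191} + \frac{65096 \sqrt{41333}}{38191}\right) - 44759} = \frac{1}{- \frac{1691033897}{38191} + \frac{65096 \sqrt{41333}}{38191}}$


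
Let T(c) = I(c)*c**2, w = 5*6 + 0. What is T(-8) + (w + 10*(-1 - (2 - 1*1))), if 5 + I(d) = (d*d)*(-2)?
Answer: -8502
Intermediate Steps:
I(d) = -5 - 2*d**2 (I(d) = -5 + (d*d)*(-2) = -5 + d**2*(-2) = -5 - 2*d**2)
w = 30 (w = 30 + 0 = 30)
T(c) = c**2*(-5 - 2*c**2) (T(c) = (-5 - 2*c**2)*c**2 = c**2*(-5 - 2*c**2))
T(-8) + (w + 10*(-1 - (2 - 1*1))) = (-8)**2*(-5 - 2*(-8)**2) + (30 + 10*(-1 - (2 - 1*1))) = 64*(-5 - 2*64) + (30 + 10*(-1 - (2 - 1))) = 64*(-5 - 128) + (30 + 10*(-1 - 1*1)) = 64*(-133) + (30 + 10*(-1 - 1)) = -8512 + (30 + 10*(-2)) = -8512 + (30 - 20) = -8512 + 10 = -8502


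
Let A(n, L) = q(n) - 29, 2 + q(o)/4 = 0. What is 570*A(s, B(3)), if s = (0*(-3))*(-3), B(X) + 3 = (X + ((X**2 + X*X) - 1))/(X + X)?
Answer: -21090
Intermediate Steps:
q(o) = -8 (q(o) = -8 + 4*0 = -8 + 0 = -8)
B(X) = -3 + (-1 + X + 2*X**2)/(2*X) (B(X) = -3 + (X + ((X**2 + X*X) - 1))/(X + X) = -3 + (X + ((X**2 + X**2) - 1))/((2*X)) = -3 + (X + (2*X**2 - 1))*(1/(2*X)) = -3 + (X + (-1 + 2*X**2))*(1/(2*X)) = -3 + (-1 + X + 2*X**2)*(1/(2*X)) = -3 + (-1 + X + 2*X**2)/(2*X))
s = 0 (s = 0*(-3) = 0)
A(n, L) = -37 (A(n, L) = -8 - 29 = -37)
570*A(s, B(3)) = 570*(-37) = -21090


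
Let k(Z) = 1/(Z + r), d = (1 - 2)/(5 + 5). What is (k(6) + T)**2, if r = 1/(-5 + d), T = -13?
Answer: 14417209/87616 ≈ 164.55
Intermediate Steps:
d = -1/10 ≈ -0.10000
r = -10/51 (r = 1/(-5 - 1/10) = 1/(-51/10) = -10/51 ≈ -0.19608)
k(Z) = 1/(-10/51 + Z) (k(Z) = 1/(Z - 10/51) = 1/(-10/51 + Z))
(k(6) + T)**2 = (51/(-10 + 51*6) - 13)**2 = (51/(-10 + 306) - 13)**2 = (51/296 - 13)**2 = (-3797/296)**2 = 14417209/87616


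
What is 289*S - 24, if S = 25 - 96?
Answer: -20543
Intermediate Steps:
S = -71
289*S - 24 = 289*(-71) - 24 = -20519 - 24 = -20543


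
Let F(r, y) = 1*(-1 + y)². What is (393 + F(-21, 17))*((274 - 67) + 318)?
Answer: 340725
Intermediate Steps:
F(r, y) = (-1 + y)²
(393 + F(-21, 17))*((274 - 67) + 318) = (393 + (-1 + 17)²)*((274 - 67) + 318) = (393 + 16²)*(207 + 318) = (393 + 256)*525 = 649*525 = 340725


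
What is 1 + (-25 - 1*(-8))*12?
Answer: -203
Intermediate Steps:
1 + (-25 - 1*(-8))*12 = 1 + (-25 + 8)*12 = 1 - 17*12 = 1 - 204 = -203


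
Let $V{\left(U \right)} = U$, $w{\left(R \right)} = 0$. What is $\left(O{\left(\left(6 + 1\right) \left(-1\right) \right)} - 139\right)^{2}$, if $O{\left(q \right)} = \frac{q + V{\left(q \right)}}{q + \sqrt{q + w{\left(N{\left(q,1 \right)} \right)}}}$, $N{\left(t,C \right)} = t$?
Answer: $\frac{19043 \sqrt{7} + 56031 i}{\sqrt{7} + 3 i} \approx 18837.0 - 181.56 i$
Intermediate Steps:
$O{\left(q \right)} = \frac{2 q}{q + \sqrt{q}}$ ($O{\left(q \right)} = \frac{q + q}{q + \sqrt{q + 0}} = \frac{2 q}{q + \sqrt{q}}$)
$\left(O{\left(\left(6 + 1\right) \left(-1\right) \right)} - 139\right)^{2} = \left(\frac{2 \left(6 + 1\right) \left(-1\right)}{\left(6 + 1\right) \left(-1\right) + \sqrt{\left(6 + 1\right) \left(-1\right)}} - 139\right)^{2} = \left(\frac{2 \cdot 7 \left(-1\right)}{7 \left(-1\right) + \sqrt{7 \left(-1\right)}} - 139\right)^{2} = \left(2 \left(-7\right) \frac{1}{-7 + \sqrt{-7}} - 139\right)^{2} = \left(2 \left(-7\right) \frac{1}{-7 + i \sqrt{7}} - 139\right)^{2} = \left(- \frac{14}{-7 + i \sqrt{7}} - 139\right)^{2} = \left(-139 - \frac{14}{-7 + i \sqrt{7}}\right)^{2}$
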